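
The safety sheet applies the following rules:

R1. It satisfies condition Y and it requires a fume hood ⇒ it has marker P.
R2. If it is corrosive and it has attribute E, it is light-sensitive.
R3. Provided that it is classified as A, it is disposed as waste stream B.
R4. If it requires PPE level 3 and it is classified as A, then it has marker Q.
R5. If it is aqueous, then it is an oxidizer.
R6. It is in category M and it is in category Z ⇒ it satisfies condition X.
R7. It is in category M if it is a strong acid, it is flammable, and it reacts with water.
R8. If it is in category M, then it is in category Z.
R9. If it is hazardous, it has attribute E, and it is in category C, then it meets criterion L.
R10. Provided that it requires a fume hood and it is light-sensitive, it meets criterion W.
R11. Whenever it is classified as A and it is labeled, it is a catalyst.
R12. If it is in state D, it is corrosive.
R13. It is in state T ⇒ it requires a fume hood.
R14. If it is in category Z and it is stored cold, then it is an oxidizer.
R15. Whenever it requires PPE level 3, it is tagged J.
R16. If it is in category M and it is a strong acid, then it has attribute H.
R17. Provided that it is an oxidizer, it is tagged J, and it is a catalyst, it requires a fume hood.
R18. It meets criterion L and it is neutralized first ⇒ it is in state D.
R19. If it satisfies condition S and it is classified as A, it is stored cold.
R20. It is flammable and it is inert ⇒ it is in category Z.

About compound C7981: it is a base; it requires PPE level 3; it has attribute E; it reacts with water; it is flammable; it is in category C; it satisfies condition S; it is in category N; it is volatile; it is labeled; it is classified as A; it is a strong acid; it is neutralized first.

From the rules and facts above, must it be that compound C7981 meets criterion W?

Forward chaining from the given facts derives: is disposed as waste stream B, has marker Q, is in category M, is in category Z, is a catalyst, is tagged J, has attribute H, is stored cold, satisfies condition X, is an oxidizer, requires a fume hood.
The only rule concluding "it meets criterion W" is R10, which needs "it is light-sensitive"; that is never established.

No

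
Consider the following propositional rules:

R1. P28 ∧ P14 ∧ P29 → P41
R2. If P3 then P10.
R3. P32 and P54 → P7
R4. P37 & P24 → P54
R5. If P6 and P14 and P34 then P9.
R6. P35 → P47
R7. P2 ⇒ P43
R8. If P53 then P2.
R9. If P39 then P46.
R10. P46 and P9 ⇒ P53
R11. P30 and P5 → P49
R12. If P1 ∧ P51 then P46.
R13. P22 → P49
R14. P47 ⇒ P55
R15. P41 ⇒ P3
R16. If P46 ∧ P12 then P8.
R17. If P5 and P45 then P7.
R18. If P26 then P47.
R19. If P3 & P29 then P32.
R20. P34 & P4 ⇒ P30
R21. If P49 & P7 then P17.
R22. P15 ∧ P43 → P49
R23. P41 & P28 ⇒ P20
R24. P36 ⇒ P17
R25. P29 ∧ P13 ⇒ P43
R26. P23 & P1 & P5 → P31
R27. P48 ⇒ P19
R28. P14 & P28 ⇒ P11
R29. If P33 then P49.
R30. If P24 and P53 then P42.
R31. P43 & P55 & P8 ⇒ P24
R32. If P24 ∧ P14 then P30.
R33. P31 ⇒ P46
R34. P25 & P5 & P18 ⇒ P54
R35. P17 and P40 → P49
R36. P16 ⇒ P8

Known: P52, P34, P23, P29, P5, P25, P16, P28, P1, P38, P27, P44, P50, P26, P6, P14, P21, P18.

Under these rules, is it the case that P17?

Yes

P41  (by R1: P28, P14, P29)
P9  (by R5: P6, P14, P34)
P3  (by R15: P41)
P47  (by R18: P26)
P32  (by R19: P3, P29)
P31  (by R26: P23, P1, P5)
P46  (by R33: P31)
P54  (by R34: P25, P5, P18)
P8  (by R36: P16)
P7  (by R3: P32, P54)
P53  (by R10: P46, P9)
P55  (by R14: P47)
P2  (by R8: P53)
P43  (by R7: P2)
P24  (by R31: P43, P55, P8)
P30  (by R32: P24, P14)
P49  (by R11: P30, P5)
P17  (by R21: P49, P7)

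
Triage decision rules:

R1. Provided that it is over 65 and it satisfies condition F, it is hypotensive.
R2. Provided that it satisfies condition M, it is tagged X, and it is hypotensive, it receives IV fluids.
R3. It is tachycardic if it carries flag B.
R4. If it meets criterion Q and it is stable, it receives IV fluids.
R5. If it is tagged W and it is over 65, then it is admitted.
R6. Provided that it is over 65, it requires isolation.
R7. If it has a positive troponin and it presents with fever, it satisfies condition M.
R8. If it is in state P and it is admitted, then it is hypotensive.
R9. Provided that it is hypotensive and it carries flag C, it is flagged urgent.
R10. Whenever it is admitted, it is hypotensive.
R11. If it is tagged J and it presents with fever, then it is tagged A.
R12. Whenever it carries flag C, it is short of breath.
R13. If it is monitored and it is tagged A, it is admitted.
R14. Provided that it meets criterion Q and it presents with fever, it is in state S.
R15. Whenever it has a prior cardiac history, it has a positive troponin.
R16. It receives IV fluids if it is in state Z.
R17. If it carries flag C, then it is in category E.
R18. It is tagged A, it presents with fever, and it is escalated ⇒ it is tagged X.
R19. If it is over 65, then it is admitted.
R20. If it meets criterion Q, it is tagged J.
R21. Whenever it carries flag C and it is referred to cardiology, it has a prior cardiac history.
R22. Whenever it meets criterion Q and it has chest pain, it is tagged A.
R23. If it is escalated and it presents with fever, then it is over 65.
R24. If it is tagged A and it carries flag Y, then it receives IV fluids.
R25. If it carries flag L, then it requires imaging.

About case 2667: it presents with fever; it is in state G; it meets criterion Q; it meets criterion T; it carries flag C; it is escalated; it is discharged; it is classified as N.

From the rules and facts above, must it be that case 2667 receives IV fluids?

Forward chaining from the given facts derives: is short of breath, is in state S, is in category E, is tagged J, is over 65, requires isolation, is tagged A, is tagged X, is admitted, is hypotensive, is flagged urgent.
Rules concluding "it receives IV fluids": R2 needs "it satisfies condition M"; R4 needs "it is stable"; R16 needs "it is in state Z"; R24 needs "it carries flag Y" — none of these are established.

No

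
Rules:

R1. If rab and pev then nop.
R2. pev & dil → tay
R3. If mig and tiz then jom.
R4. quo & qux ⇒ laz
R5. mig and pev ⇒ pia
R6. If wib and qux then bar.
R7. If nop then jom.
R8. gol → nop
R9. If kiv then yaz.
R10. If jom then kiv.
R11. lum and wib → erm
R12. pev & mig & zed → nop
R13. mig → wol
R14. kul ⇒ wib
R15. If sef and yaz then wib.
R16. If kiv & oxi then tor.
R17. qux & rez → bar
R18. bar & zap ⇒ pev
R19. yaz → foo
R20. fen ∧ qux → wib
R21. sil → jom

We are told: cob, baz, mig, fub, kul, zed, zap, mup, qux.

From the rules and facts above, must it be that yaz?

wib  (by R14: kul)
bar  (by R6: wib, qux)
pev  (by R18: bar, zap)
nop  (by R12: pev, mig, zed)
jom  (by R7: nop)
kiv  (by R10: jom)
yaz  (by R9: kiv)

Yes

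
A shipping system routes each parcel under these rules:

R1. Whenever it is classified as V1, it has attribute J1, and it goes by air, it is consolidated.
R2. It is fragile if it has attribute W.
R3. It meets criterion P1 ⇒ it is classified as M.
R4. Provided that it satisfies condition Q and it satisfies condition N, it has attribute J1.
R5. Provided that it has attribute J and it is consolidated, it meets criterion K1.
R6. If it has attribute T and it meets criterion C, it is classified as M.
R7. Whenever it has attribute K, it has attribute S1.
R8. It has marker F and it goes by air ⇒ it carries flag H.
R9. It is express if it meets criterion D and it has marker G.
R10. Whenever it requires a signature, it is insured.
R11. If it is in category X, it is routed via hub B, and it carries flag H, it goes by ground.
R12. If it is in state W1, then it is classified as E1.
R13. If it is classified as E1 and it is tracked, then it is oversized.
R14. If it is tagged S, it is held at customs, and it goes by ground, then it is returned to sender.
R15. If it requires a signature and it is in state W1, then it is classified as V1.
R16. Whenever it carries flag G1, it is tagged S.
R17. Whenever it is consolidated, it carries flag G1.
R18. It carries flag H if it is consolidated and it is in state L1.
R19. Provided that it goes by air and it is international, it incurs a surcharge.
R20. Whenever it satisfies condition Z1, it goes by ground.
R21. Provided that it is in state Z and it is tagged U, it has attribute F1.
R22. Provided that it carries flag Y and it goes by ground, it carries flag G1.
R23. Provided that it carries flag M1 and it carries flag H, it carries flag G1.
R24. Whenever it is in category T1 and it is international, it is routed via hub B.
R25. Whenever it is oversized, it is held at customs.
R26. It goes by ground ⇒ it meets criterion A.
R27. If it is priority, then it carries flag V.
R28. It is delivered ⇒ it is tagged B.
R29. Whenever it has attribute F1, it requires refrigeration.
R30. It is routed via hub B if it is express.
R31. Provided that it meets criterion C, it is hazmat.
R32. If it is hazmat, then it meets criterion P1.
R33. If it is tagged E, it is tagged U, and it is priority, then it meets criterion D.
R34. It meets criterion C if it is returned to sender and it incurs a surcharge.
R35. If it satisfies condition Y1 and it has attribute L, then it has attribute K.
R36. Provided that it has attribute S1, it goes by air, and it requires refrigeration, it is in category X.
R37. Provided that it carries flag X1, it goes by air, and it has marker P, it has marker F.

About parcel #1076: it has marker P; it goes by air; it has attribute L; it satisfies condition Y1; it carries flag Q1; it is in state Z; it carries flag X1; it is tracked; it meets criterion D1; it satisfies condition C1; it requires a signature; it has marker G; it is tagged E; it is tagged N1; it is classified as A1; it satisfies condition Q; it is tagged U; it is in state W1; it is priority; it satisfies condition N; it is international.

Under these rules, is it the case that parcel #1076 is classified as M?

By R4 (it satisfies condition Q, it satisfies condition N): it has attribute J1.
By R12 (it is in state W1): it is classified as E1.
By R13 (it is classified as E1, it is tracked): it is oversized.
By R15 (it requires a signature, it is in state W1): it is classified as V1.
By R19 (it goes by air, it is international): it incurs a surcharge.
By R21 (it is in state Z, it is tagged U): it has attribute F1.
By R25 (it is oversized): it is held at customs.
By R29 (it has attribute F1): it requires refrigeration.
By R33 (it is tagged E, it is tagged U, it is priority): it meets criterion D.
By R35 (it satisfies condition Y1, it has attribute L): it has attribute K.
By R37 (it carries flag X1, it goes by air, it has marker P): it has marker F.
By R1 (it is classified as V1, it has attribute J1, it goes by air): it is consolidated.
By R7 (it has attribute K): it has attribute S1.
By R8 (it has marker F, it goes by air): it carries flag H.
By R9 (it meets criterion D, it has marker G): it is express.
By R17 (it is consolidated): it carries flag G1.
By R30 (it is express): it is routed via hub B.
By R36 (it has attribute S1, it goes by air, it requires refrigeration): it is in category X.
By R11 (it is in category X, it is routed via hub B, it carries flag H): it goes by ground.
By R16 (it carries flag G1): it is tagged S.
By R14 (it is tagged S, it is held at customs, it goes by ground): it is returned to sender.
By R34 (it is returned to sender, it incurs a surcharge): it meets criterion C.
By R31 (it meets criterion C): it is hazmat.
By R32 (it is hazmat): it meets criterion P1.
By R3 (it meets criterion P1): it is classified as M.

Yes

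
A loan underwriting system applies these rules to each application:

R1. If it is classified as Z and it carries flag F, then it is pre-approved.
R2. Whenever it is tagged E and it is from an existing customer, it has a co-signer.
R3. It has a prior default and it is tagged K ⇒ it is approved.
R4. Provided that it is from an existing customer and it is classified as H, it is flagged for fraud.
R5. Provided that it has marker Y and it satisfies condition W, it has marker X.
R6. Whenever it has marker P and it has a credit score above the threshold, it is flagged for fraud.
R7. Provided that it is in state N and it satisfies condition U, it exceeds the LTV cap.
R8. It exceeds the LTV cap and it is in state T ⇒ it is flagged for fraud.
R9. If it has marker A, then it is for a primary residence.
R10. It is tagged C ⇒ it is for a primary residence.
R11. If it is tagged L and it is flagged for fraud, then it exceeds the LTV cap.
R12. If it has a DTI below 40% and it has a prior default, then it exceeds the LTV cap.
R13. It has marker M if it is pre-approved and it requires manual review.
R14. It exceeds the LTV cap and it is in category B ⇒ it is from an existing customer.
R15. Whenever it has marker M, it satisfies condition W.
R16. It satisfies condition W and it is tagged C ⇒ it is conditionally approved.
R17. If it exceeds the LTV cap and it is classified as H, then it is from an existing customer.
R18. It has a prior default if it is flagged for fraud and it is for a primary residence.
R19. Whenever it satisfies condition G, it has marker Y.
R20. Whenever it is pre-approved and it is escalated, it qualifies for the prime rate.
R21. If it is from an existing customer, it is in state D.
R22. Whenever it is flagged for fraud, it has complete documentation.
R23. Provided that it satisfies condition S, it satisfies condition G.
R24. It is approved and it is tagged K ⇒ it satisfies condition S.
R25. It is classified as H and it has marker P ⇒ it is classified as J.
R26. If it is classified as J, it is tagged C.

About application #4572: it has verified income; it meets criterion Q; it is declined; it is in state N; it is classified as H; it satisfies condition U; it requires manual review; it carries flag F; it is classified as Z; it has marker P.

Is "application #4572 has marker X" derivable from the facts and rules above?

No

Forward chaining from the given facts derives: is pre-approved, exceeds the LTV cap, has marker M, satisfies condition W, is from an existing customer, is in state D, is classified as J, is tagged C, is flagged for fraud, is for a primary residence, is conditionally approved, has a prior default, has complete documentation.
The only rule concluding "it has marker X" is R5, which needs "it has marker Y"; that is never established.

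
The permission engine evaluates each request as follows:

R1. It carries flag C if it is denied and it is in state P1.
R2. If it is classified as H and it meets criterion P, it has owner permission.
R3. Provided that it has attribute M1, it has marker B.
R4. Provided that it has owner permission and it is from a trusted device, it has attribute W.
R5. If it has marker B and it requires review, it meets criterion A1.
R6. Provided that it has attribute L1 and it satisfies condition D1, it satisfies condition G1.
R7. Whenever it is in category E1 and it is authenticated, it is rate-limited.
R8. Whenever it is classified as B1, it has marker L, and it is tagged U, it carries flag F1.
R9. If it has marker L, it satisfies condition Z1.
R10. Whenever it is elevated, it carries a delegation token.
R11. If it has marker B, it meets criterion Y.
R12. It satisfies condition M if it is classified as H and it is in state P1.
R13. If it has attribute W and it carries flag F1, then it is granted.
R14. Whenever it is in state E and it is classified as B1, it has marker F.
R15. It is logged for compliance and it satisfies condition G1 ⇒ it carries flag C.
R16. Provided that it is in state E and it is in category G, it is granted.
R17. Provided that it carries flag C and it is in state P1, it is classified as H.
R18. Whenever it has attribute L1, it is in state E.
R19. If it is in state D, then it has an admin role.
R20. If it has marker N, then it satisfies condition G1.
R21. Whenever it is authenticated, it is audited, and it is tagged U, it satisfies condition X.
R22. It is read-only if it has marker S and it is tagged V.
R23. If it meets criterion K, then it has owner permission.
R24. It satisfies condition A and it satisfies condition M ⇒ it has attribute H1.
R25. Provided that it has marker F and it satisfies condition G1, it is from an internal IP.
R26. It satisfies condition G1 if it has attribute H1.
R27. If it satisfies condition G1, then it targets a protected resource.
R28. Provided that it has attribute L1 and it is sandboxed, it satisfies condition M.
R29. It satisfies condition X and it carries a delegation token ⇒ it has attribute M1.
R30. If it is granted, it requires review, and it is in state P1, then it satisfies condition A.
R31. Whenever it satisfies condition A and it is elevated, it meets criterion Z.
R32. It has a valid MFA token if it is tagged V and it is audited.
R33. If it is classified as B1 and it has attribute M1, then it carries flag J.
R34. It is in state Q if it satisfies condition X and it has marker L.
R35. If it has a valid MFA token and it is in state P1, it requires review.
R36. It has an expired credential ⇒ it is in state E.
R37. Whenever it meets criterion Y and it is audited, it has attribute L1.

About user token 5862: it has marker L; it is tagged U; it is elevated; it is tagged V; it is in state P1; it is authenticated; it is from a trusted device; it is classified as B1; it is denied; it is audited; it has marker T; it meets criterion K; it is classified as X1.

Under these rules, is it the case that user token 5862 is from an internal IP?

By R1 (it is denied, it is in state P1): it carries flag C.
By R8 (it is classified as B1, it has marker L, it is tagged U): it carries flag F1.
By R10 (it is elevated): it carries a delegation token.
By R17 (it carries flag C, it is in state P1): it is classified as H.
By R21 (it is authenticated, it is audited, it is tagged U): it satisfies condition X.
By R23 (it meets criterion K): it has owner permission.
By R29 (it satisfies condition X, it carries a delegation token): it has attribute M1.
By R32 (it is tagged V, it is audited): it has a valid MFA token.
By R35 (it has a valid MFA token, it is in state P1): it requires review.
By R3 (it has attribute M1): it has marker B.
By R4 (it has owner permission, it is from a trusted device): it has attribute W.
By R11 (it has marker B): it meets criterion Y.
By R12 (it is classified as H, it is in state P1): it satisfies condition M.
By R13 (it has attribute W, it carries flag F1): it is granted.
By R30 (it is granted, it requires review, it is in state P1): it satisfies condition A.
By R37 (it meets criterion Y, it is audited): it has attribute L1.
By R18 (it has attribute L1): it is in state E.
By R24 (it satisfies condition A, it satisfies condition M): it has attribute H1.
By R26 (it has attribute H1): it satisfies condition G1.
By R14 (it is in state E, it is classified as B1): it has marker F.
By R25 (it has marker F, it satisfies condition G1): it is from an internal IP.

Yes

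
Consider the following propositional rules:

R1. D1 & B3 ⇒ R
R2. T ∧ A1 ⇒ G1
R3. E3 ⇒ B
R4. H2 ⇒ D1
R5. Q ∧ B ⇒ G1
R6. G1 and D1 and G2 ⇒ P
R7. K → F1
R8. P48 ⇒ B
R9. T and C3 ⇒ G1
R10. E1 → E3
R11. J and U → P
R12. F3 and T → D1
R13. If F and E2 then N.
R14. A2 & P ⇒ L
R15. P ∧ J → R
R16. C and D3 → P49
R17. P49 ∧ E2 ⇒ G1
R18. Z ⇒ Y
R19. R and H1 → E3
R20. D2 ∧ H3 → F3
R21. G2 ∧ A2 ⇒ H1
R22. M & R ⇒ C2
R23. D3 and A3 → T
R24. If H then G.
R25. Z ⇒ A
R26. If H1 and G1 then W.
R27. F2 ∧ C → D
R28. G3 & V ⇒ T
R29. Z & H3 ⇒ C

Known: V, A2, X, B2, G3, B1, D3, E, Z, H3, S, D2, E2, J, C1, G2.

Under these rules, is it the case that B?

Yes

F3  (by R20: D2, H3)
H1  (by R21: G2, A2)
T  (by R28: G3, V)
C  (by R29: Z, H3)
D1  (by R12: F3, T)
P49  (by R16: C, D3)
G1  (by R17: P49, E2)
P  (by R6: G1, D1, G2)
R  (by R15: P, J)
E3  (by R19: R, H1)
B  (by R3: E3)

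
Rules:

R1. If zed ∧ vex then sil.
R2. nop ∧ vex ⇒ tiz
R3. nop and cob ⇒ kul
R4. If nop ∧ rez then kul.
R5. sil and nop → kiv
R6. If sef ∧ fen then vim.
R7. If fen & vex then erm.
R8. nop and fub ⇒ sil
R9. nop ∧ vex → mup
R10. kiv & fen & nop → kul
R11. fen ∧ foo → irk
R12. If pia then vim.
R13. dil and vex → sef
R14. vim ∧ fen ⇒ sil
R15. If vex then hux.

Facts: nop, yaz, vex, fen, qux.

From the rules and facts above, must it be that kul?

No

Forward chaining from the given facts derives: tiz, erm, mup, hux.
Rules concluding kul: R3 needs cob; R4 needs rez; R10 needs kiv — none of these are established.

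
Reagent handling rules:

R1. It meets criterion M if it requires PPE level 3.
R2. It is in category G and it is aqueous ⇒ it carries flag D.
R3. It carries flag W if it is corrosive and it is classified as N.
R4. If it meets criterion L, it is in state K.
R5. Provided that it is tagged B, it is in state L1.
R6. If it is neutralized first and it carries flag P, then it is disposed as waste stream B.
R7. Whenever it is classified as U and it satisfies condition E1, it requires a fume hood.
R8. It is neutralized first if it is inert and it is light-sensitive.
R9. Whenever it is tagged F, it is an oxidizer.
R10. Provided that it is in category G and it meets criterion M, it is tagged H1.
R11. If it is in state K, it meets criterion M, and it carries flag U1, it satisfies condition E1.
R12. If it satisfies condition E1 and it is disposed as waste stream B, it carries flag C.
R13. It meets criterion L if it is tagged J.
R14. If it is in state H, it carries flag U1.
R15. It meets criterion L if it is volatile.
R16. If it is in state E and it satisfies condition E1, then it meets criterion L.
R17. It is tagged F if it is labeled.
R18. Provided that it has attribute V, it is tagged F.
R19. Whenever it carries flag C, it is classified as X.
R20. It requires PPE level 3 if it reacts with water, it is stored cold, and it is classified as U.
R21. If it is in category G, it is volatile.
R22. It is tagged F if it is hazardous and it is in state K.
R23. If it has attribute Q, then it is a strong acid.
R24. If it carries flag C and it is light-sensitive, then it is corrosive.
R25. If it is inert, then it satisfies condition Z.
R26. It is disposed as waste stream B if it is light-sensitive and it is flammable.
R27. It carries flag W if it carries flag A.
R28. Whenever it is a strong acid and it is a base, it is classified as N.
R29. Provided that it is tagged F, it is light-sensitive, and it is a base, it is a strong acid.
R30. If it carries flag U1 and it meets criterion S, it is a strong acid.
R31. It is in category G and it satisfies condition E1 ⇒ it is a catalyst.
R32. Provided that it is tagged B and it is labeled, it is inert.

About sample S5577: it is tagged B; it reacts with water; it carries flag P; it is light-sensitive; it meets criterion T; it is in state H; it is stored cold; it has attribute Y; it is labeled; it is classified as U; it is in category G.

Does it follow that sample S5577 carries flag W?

No

Forward chaining from the given facts derives: is in state L1, carries flag U1, is tagged F, requires PPE level 3, is volatile, is inert, meets criterion M, is neutralized first, is an oxidizer, is tagged H1, meets criterion L, satisfies condition Z, is in state K, is disposed as waste stream B, satisfies condition E1, carries flag C, is classified as X, is corrosive, is a catalyst, requires a fume hood.
Rules concluding "it carries flag W": R3 needs "it is classified as N"; R27 needs "it carries flag A" — none of these are established.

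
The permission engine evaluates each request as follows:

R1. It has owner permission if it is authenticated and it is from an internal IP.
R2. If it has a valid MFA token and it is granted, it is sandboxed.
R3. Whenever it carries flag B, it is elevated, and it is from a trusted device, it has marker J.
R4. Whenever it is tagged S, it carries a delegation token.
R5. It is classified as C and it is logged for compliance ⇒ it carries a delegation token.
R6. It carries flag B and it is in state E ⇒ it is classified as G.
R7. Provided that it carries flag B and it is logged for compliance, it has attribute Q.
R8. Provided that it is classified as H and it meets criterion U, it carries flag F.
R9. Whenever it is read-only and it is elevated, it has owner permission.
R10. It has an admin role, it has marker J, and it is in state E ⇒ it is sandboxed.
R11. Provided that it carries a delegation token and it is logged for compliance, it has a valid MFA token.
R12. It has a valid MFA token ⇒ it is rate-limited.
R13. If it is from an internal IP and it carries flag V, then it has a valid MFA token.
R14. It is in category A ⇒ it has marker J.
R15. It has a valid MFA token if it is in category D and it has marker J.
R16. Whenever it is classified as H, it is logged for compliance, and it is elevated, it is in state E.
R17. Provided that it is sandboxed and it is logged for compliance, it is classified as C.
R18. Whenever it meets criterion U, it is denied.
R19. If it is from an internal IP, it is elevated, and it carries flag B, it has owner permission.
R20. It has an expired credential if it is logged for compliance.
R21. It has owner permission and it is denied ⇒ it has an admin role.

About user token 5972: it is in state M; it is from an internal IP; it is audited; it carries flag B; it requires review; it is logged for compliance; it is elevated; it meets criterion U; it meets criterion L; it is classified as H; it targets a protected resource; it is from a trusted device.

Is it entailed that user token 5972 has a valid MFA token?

By R3 (it carries flag B, it is elevated, it is from a trusted device): it has marker J.
By R16 (it is classified as H, it is logged for compliance, it is elevated): it is in state E.
By R18 (it meets criterion U): it is denied.
By R19 (it is from an internal IP, it is elevated, it carries flag B): it has owner permission.
By R21 (it has owner permission, it is denied): it has an admin role.
By R10 (it has an admin role, it has marker J, it is in state E): it is sandboxed.
By R17 (it is sandboxed, it is logged for compliance): it is classified as C.
By R5 (it is classified as C, it is logged for compliance): it carries a delegation token.
By R11 (it carries a delegation token, it is logged for compliance): it has a valid MFA token.

Yes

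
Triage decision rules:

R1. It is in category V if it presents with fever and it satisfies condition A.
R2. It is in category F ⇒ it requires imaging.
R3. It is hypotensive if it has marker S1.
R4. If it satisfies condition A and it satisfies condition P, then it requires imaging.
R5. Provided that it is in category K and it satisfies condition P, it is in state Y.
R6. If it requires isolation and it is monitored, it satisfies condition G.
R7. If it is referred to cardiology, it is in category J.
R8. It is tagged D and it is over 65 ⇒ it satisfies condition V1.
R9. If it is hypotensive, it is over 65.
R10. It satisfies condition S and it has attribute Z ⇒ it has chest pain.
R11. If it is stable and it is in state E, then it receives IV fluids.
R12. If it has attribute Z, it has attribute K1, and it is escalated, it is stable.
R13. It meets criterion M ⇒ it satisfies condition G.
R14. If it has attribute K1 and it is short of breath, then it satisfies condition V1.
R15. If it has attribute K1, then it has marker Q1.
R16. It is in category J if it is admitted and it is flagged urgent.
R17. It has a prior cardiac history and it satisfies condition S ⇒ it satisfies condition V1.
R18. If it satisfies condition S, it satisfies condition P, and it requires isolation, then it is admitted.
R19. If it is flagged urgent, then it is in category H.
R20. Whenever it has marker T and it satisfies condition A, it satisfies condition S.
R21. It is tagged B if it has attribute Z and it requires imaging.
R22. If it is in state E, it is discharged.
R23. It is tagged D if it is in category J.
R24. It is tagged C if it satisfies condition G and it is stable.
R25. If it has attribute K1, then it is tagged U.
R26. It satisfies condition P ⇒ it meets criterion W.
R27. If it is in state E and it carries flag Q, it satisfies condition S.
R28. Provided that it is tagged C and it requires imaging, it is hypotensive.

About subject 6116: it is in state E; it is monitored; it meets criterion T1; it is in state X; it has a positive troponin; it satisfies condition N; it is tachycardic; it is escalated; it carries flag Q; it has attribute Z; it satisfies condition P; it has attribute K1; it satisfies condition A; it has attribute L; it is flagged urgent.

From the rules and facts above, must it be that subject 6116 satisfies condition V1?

No

Forward chaining from the given facts derives: requires imaging, is stable, has marker Q1, is in category H, is tagged B, is discharged, is tagged U, meets criterion W, satisfies condition S, has chest pain, receives IV fluids.
Rules concluding "it satisfies condition V1": R8 needs "it is tagged D"; R14 needs "it is short of breath"; R17 needs "it has a prior cardiac history" — none of these are established.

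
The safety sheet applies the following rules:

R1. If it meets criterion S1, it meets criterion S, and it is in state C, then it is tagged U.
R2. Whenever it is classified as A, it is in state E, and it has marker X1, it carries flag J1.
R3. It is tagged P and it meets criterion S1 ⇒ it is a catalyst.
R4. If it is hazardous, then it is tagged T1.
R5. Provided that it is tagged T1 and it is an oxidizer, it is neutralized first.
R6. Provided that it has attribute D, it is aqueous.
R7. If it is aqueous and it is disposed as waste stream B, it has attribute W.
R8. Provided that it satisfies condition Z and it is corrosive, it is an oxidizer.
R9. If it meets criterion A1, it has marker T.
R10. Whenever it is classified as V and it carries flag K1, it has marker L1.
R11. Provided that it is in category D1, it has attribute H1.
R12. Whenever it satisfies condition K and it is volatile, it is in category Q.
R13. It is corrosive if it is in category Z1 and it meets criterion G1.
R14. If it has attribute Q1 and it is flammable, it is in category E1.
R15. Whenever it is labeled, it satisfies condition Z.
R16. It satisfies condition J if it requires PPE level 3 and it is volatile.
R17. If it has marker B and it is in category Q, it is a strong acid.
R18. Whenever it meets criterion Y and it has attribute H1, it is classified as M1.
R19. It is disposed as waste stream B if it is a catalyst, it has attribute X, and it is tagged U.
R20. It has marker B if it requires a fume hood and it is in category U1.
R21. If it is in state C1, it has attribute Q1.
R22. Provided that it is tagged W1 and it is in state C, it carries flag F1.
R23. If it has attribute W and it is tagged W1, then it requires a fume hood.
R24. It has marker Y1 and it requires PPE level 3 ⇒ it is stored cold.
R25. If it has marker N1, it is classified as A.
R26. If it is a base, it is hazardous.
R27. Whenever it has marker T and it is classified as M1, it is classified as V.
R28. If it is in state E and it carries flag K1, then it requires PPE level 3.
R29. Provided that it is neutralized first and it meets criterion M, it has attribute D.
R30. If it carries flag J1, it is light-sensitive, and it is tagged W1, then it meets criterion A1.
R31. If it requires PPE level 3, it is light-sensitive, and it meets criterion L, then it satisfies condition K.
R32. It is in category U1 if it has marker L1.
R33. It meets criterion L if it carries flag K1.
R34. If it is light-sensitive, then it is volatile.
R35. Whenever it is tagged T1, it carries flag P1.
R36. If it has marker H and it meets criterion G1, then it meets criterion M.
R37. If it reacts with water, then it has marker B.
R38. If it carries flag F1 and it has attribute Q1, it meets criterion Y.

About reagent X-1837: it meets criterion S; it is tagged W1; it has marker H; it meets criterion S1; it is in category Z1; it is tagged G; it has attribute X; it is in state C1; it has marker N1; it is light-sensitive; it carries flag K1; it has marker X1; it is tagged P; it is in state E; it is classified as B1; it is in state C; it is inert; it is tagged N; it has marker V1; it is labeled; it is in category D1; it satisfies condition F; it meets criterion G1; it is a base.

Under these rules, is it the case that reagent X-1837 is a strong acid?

By R1 (it meets criterion S1, it meets criterion S, it is in state C): it is tagged U.
By R3 (it is tagged P, it meets criterion S1): it is a catalyst.
By R11 (it is in category D1): it has attribute H1.
By R13 (it is in category Z1, it meets criterion G1): it is corrosive.
By R15 (it is labeled): it satisfies condition Z.
By R19 (it is a catalyst, it has attribute X, it is tagged U): it is disposed as waste stream B.
By R21 (it is in state C1): it has attribute Q1.
By R22 (it is tagged W1, it is in state C): it carries flag F1.
By R25 (it has marker N1): it is classified as A.
By R26 (it is a base): it is hazardous.
By R28 (it is in state E, it carries flag K1): it requires PPE level 3.
By R33 (it carries flag K1): it meets criterion L.
By R34 (it is light-sensitive): it is volatile.
By R36 (it has marker H, it meets criterion G1): it meets criterion M.
By R38 (it carries flag F1, it has attribute Q1): it meets criterion Y.
By R2 (it is classified as A, it is in state E, it has marker X1): it carries flag J1.
By R4 (it is hazardous): it is tagged T1.
By R8 (it satisfies condition Z, it is corrosive): it is an oxidizer.
By R18 (it meets criterion Y, it has attribute H1): it is classified as M1.
By R30 (it carries flag J1, it is light-sensitive, it is tagged W1): it meets criterion A1.
By R31 (it requires PPE level 3, it is light-sensitive, it meets criterion L): it satisfies condition K.
By R5 (it is tagged T1, it is an oxidizer): it is neutralized first.
By R9 (it meets criterion A1): it has marker T.
By R12 (it satisfies condition K, it is volatile): it is in category Q.
By R27 (it has marker T, it is classified as M1): it is classified as V.
By R29 (it is neutralized first, it meets criterion M): it has attribute D.
By R6 (it has attribute D): it is aqueous.
By R7 (it is aqueous, it is disposed as waste stream B): it has attribute W.
By R10 (it is classified as V, it carries flag K1): it has marker L1.
By R23 (it has attribute W, it is tagged W1): it requires a fume hood.
By R32 (it has marker L1): it is in category U1.
By R20 (it requires a fume hood, it is in category U1): it has marker B.
By R17 (it has marker B, it is in category Q): it is a strong acid.

Yes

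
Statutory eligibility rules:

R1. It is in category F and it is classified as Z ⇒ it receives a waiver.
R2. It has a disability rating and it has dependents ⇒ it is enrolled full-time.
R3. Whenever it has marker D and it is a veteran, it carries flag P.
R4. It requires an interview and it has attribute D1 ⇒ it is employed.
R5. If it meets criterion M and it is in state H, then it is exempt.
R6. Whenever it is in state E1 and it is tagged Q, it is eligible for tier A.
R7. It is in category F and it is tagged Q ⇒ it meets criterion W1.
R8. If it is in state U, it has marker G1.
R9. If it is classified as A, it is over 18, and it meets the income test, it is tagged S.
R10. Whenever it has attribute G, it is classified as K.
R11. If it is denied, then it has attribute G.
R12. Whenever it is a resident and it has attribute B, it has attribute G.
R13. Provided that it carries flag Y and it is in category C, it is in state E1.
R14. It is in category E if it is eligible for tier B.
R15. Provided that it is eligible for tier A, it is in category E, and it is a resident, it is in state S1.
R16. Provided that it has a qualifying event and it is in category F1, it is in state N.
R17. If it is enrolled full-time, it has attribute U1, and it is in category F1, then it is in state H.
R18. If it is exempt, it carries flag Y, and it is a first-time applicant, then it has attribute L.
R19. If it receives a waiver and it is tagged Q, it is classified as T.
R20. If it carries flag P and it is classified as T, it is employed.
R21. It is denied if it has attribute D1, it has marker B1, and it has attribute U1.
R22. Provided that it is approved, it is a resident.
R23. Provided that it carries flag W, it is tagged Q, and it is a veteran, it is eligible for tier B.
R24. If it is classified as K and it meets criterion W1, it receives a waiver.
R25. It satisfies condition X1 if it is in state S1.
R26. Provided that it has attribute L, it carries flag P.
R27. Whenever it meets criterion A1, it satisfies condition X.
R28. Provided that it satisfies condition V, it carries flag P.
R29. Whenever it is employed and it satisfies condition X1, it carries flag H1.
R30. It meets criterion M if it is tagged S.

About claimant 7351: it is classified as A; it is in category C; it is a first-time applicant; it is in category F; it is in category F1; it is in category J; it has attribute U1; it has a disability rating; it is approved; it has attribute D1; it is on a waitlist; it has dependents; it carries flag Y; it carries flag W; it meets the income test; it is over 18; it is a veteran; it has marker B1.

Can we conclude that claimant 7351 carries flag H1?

Forward chaining from the given facts derives: is enrolled full-time, is tagged S, is in state E1, is in state H, is denied, is a resident, meets criterion M, is exempt, has attribute G, has attribute L, carries flag P, is classified as K.
The only rule concluding "it carries flag H1" is R29, which needs "it is employed"; that is never established.

No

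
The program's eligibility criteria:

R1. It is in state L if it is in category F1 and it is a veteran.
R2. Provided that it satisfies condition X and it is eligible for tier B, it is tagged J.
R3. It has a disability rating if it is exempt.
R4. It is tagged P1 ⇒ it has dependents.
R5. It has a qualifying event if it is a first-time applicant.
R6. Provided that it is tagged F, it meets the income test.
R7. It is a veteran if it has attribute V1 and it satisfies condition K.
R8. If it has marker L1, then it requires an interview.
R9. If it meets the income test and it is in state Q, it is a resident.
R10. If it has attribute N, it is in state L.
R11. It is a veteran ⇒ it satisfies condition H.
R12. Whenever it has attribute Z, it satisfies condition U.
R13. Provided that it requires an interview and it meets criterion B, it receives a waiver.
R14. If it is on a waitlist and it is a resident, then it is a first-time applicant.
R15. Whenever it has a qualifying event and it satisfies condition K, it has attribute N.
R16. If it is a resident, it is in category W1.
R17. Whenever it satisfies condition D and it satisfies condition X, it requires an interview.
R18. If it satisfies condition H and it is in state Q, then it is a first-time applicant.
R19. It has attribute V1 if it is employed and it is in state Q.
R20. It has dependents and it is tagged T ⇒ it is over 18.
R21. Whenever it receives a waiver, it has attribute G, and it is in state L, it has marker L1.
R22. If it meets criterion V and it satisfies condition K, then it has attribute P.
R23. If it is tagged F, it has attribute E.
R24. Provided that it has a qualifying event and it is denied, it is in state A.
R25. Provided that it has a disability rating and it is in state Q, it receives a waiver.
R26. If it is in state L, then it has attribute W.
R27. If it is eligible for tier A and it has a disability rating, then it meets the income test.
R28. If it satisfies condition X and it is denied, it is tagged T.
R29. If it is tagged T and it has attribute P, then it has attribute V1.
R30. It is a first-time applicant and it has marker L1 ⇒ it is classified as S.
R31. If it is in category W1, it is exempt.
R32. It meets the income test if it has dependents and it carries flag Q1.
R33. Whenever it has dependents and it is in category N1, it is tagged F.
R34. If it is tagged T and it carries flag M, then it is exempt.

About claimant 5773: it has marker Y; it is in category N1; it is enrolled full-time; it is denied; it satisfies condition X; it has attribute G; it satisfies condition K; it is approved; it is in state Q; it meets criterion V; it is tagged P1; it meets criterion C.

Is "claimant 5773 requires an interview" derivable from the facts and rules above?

Yes

By R4 (it is tagged P1): it has dependents.
By R22 (it meets criterion V, it satisfies condition K): it has attribute P.
By R28 (it satisfies condition X, it is denied): it is tagged T.
By R29 (it is tagged T, it has attribute P): it has attribute V1.
By R33 (it has dependents, it is in category N1): it is tagged F.
By R6 (it is tagged F): it meets the income test.
By R7 (it has attribute V1, it satisfies condition K): it is a veteran.
By R9 (it meets the income test, it is in state Q): it is a resident.
By R11 (it is a veteran): it satisfies condition H.
By R16 (it is a resident): it is in category W1.
By R18 (it satisfies condition H, it is in state Q): it is a first-time applicant.
By R31 (it is in category W1): it is exempt.
By R3 (it is exempt): it has a disability rating.
By R5 (it is a first-time applicant): it has a qualifying event.
By R15 (it has a qualifying event, it satisfies condition K): it has attribute N.
By R25 (it has a disability rating, it is in state Q): it receives a waiver.
By R10 (it has attribute N): it is in state L.
By R21 (it receives a waiver, it has attribute G, it is in state L): it has marker L1.
By R8 (it has marker L1): it requires an interview.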